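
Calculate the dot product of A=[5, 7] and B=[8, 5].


Dot product = sum of element-wise products
A[0]*B[0] = 5*8 = 40
A[1]*B[1] = 7*5 = 35
Sum = 40 + 35 = 75

75


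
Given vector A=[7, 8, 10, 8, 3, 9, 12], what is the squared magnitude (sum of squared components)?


|A|^2 = sum of squared components
A[0]^2 = 7^2 = 49
A[1]^2 = 8^2 = 64
A[2]^2 = 10^2 = 100
A[3]^2 = 8^2 = 64
A[4]^2 = 3^2 = 9
A[5]^2 = 9^2 = 81
A[6]^2 = 12^2 = 144
Sum = 49 + 64 + 100 + 64 + 9 + 81 + 144 = 511

511


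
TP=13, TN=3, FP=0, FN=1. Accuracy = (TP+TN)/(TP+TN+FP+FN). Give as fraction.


Accuracy = (TP + TN) / (TP + TN + FP + FN)
TP + TN = 13 + 3 = 16
Total = 13 + 3 + 0 + 1 = 17
Accuracy = 16 / 17 = 16/17

16/17


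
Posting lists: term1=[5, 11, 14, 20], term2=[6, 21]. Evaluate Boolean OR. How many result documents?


Boolean OR: find union of posting lists
term1 docs: [5, 11, 14, 20]
term2 docs: [6, 21]
Union: [5, 6, 11, 14, 20, 21]
|union| = 6

6


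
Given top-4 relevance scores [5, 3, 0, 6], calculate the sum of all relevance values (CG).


Cumulative Gain = sum of relevance scores
Position 1: rel=5, running sum=5
Position 2: rel=3, running sum=8
Position 3: rel=0, running sum=8
Position 4: rel=6, running sum=14
CG = 14

14


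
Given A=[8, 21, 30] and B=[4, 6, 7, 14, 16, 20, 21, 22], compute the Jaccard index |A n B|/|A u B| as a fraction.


A intersect B = [21]
|A intersect B| = 1
A union B = [4, 6, 7, 8, 14, 16, 20, 21, 22, 30]
|A union B| = 10
Jaccard = 1/10 = 1/10

1/10


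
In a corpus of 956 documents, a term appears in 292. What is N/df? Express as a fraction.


IDF ratio = N / df
= 956 / 292
= 239/73

239/73


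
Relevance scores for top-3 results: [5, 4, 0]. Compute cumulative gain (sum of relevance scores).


Cumulative Gain = sum of relevance scores
Position 1: rel=5, running sum=5
Position 2: rel=4, running sum=9
Position 3: rel=0, running sum=9
CG = 9

9


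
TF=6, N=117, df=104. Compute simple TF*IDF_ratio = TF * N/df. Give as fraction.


TF * (N/df)
= 6 * (117/104)
= 6 * 9/8
= 27/4

27/4


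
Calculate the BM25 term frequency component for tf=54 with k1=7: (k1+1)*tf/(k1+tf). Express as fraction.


BM25 TF component = (k1+1)*tf / (k1+tf)
k1 = 7, tf = 54
Numerator = (7+1)*54 = 432
Denominator = 7 + 54 = 61
= 432/61 = 432/61

432/61


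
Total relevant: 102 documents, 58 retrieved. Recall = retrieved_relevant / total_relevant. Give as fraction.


Recall = retrieved_relevant / total_relevant
= 58 / 102
= 58 / (58 + 44)
= 29/51

29/51


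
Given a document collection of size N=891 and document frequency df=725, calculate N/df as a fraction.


IDF ratio = N / df
= 891 / 725
= 891/725

891/725


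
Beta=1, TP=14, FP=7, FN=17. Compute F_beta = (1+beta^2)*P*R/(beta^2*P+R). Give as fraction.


P = TP/(TP+FP) = 14/21 = 2/3
R = TP/(TP+FN) = 14/31 = 14/31
beta^2 = 1^2 = 1
(1 + beta^2) = 2
Numerator = (1+beta^2)*P*R = 56/93
Denominator = beta^2*P + R = 2/3 + 14/31 = 104/93
F_beta = 7/13

7/13


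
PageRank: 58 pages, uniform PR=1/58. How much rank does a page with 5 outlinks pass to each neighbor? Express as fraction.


Initial PR = 1/58 = 1/58
Outlinks = 5
Contribution per link = PR / outlinks
= 1/58 / 5
= 1/290

1/290


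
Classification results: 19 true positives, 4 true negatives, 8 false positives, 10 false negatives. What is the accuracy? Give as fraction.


Accuracy = (TP + TN) / (TP + TN + FP + FN)
TP + TN = 19 + 4 = 23
Total = 19 + 4 + 8 + 10 = 41
Accuracy = 23 / 41 = 23/41

23/41


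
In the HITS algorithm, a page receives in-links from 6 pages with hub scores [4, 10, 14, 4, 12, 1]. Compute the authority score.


Authority = sum of hub scores of in-linkers
In-link 1: hub score = 4
In-link 2: hub score = 10
In-link 3: hub score = 14
In-link 4: hub score = 4
In-link 5: hub score = 12
In-link 6: hub score = 1
Authority = 4 + 10 + 14 + 4 + 12 + 1 = 45

45


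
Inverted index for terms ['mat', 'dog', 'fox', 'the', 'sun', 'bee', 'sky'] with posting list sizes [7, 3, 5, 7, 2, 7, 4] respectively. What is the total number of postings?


Summing posting list sizes:
'mat': 7 postings
'dog': 3 postings
'fox': 5 postings
'the': 7 postings
'sun': 2 postings
'bee': 7 postings
'sky': 4 postings
Total = 7 + 3 + 5 + 7 + 2 + 7 + 4 = 35

35


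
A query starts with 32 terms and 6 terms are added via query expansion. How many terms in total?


Original terms: 32
Expansion terms: 6
Total = 32 + 6 = 38

38


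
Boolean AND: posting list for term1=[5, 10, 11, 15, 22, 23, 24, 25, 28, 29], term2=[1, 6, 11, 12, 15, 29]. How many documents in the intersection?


Boolean AND: find intersection of posting lists
term1 docs: [5, 10, 11, 15, 22, 23, 24, 25, 28, 29]
term2 docs: [1, 6, 11, 12, 15, 29]
Intersection: [11, 15, 29]
|intersection| = 3

3


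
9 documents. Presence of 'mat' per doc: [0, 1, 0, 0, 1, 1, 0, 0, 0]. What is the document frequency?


Checking each document for 'mat':
Doc 1: absent
Doc 2: present
Doc 3: absent
Doc 4: absent
Doc 5: present
Doc 6: present
Doc 7: absent
Doc 8: absent
Doc 9: absent
df = sum of presences = 0 + 1 + 0 + 0 + 1 + 1 + 0 + 0 + 0 = 3

3


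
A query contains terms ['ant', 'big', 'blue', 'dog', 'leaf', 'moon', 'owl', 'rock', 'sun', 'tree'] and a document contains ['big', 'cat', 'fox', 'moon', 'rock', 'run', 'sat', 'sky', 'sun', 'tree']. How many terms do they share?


Query terms: ['ant', 'big', 'blue', 'dog', 'leaf', 'moon', 'owl', 'rock', 'sun', 'tree']
Document terms: ['big', 'cat', 'fox', 'moon', 'rock', 'run', 'sat', 'sky', 'sun', 'tree']
Common terms: ['big', 'moon', 'rock', 'sun', 'tree']
Overlap count = 5

5


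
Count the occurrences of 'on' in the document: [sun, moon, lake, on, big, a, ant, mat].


Document has 8 words
Scanning for 'on':
Found at positions: [3]
Count = 1

1


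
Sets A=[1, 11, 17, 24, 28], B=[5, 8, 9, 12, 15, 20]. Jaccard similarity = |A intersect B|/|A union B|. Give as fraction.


A intersect B = []
|A intersect B| = 0
A union B = [1, 5, 8, 9, 11, 12, 15, 17, 20, 24, 28]
|A union B| = 11
Jaccard = 0/11 = 0

0


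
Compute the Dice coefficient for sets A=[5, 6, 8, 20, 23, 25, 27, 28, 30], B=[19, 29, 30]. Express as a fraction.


A intersect B = [30]
|A intersect B| = 1
|A| = 9, |B| = 3
Dice = 2*1 / (9+3)
= 2 / 12 = 1/6

1/6


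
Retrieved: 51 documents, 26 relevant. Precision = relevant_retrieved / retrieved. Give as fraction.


Precision = relevant_retrieved / total_retrieved
= 26 / 51
= 26 / (26 + 25)
= 26/51

26/51


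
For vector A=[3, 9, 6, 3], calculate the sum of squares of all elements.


|A|^2 = sum of squared components
A[0]^2 = 3^2 = 9
A[1]^2 = 9^2 = 81
A[2]^2 = 6^2 = 36
A[3]^2 = 3^2 = 9
Sum = 9 + 81 + 36 + 9 = 135

135


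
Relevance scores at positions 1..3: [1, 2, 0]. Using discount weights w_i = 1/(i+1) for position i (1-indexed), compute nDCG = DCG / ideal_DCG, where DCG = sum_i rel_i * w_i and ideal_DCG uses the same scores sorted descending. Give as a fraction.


Position discount weights w_i = 1/(i+1) for i=1..3:
Weights = [1/2, 1/3, 1/4]
Actual relevance: [1, 2, 0]
DCG = 1/2 + 2/3 + 0/4 = 7/6
Ideal relevance (sorted desc): [2, 1, 0]
Ideal DCG = 2/2 + 1/3 + 0/4 = 4/3
nDCG = DCG / ideal_DCG = 7/6 / 4/3 = 7/8

7/8


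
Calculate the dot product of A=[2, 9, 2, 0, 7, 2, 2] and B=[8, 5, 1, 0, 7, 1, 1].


Dot product = sum of element-wise products
A[0]*B[0] = 2*8 = 16
A[1]*B[1] = 9*5 = 45
A[2]*B[2] = 2*1 = 2
A[3]*B[3] = 0*0 = 0
A[4]*B[4] = 7*7 = 49
A[5]*B[5] = 2*1 = 2
A[6]*B[6] = 2*1 = 2
Sum = 16 + 45 + 2 + 0 + 49 + 2 + 2 = 116

116


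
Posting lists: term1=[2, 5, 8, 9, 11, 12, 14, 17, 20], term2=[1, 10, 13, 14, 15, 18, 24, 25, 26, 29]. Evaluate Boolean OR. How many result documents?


Boolean OR: find union of posting lists
term1 docs: [2, 5, 8, 9, 11, 12, 14, 17, 20]
term2 docs: [1, 10, 13, 14, 15, 18, 24, 25, 26, 29]
Union: [1, 2, 5, 8, 9, 10, 11, 12, 13, 14, 15, 17, 18, 20, 24, 25, 26, 29]
|union| = 18

18


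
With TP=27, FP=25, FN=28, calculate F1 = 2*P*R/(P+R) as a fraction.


F1 = 2 * P * R / (P + R)
P = TP/(TP+FP) = 27/52 = 27/52
R = TP/(TP+FN) = 27/55 = 27/55
2 * P * R = 2 * 27/52 * 27/55 = 729/1430
P + R = 27/52 + 27/55 = 2889/2860
F1 = 729/1430 / 2889/2860 = 54/107

54/107


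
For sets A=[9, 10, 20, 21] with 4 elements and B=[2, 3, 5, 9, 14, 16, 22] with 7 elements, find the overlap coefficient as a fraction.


A intersect B = [9]
|A intersect B| = 1
min(|A|, |B|) = min(4, 7) = 4
Overlap = 1 / 4 = 1/4

1/4


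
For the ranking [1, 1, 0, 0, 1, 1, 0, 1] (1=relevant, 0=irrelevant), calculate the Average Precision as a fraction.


Computing P@k for each relevant position:
Position 1: relevant, P@1 = 1/1 = 1
Position 2: relevant, P@2 = 2/2 = 1
Position 3: not relevant
Position 4: not relevant
Position 5: relevant, P@5 = 3/5 = 3/5
Position 6: relevant, P@6 = 4/6 = 2/3
Position 7: not relevant
Position 8: relevant, P@8 = 5/8 = 5/8
Sum of P@k = 1 + 1 + 3/5 + 2/3 + 5/8 = 467/120
AP = 467/120 / 5 = 467/600

467/600


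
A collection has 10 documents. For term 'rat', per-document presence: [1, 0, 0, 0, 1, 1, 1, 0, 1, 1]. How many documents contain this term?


Checking each document for 'rat':
Doc 1: present
Doc 2: absent
Doc 3: absent
Doc 4: absent
Doc 5: present
Doc 6: present
Doc 7: present
Doc 8: absent
Doc 9: present
Doc 10: present
df = sum of presences = 1 + 0 + 0 + 0 + 1 + 1 + 1 + 0 + 1 + 1 = 6

6


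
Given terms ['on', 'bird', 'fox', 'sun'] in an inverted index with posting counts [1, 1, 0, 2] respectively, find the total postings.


Summing posting list sizes:
'on': 1 postings
'bird': 1 postings
'fox': 0 postings
'sun': 2 postings
Total = 1 + 1 + 0 + 2 = 4

4


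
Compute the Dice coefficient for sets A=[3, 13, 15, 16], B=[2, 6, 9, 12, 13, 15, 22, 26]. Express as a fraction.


A intersect B = [13, 15]
|A intersect B| = 2
|A| = 4, |B| = 8
Dice = 2*2 / (4+8)
= 4 / 12 = 1/3

1/3


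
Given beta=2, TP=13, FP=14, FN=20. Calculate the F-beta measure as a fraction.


P = TP/(TP+FP) = 13/27 = 13/27
R = TP/(TP+FN) = 13/33 = 13/33
beta^2 = 2^2 = 4
(1 + beta^2) = 5
Numerator = (1+beta^2)*P*R = 845/891
Denominator = beta^2*P + R = 52/27 + 13/33 = 689/297
F_beta = 65/159

65/159


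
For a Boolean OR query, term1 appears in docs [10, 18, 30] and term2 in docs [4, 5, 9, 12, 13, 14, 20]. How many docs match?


Boolean OR: find union of posting lists
term1 docs: [10, 18, 30]
term2 docs: [4, 5, 9, 12, 13, 14, 20]
Union: [4, 5, 9, 10, 12, 13, 14, 18, 20, 30]
|union| = 10

10


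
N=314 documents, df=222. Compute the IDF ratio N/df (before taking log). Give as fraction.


IDF ratio = N / df
= 314 / 222
= 157/111

157/111


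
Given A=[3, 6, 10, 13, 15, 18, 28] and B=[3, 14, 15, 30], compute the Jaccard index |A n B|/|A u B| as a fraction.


A intersect B = [3, 15]
|A intersect B| = 2
A union B = [3, 6, 10, 13, 14, 15, 18, 28, 30]
|A union B| = 9
Jaccard = 2/9 = 2/9

2/9


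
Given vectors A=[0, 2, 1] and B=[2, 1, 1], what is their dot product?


Dot product = sum of element-wise products
A[0]*B[0] = 0*2 = 0
A[1]*B[1] = 2*1 = 2
A[2]*B[2] = 1*1 = 1
Sum = 0 + 2 + 1 = 3

3


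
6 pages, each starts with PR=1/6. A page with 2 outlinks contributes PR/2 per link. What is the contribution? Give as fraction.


Initial PR = 1/6 = 1/6
Outlinks = 2
Contribution per link = PR / outlinks
= 1/6 / 2
= 1/12

1/12


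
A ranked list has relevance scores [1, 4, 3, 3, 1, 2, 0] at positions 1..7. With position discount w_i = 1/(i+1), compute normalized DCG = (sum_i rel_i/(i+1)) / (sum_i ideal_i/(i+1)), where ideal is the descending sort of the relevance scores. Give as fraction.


Position discount weights w_i = 1/(i+1) for i=1..7:
Weights = [1/2, 1/3, 1/4, 1/5, 1/6, 1/7, 1/8]
Actual relevance: [1, 4, 3, 3, 1, 2, 0]
DCG = 1/2 + 4/3 + 3/4 + 3/5 + 1/6 + 2/7 + 0/8 = 509/140
Ideal relevance (sorted desc): [4, 3, 3, 2, 1, 1, 0]
Ideal DCG = 4/2 + 3/3 + 3/4 + 2/5 + 1/6 + 1/7 + 0/8 = 1873/420
nDCG = DCG / ideal_DCG = 509/140 / 1873/420 = 1527/1873

1527/1873


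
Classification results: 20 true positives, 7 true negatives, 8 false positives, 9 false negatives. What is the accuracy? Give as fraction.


Accuracy = (TP + TN) / (TP + TN + FP + FN)
TP + TN = 20 + 7 = 27
Total = 20 + 7 + 8 + 9 = 44
Accuracy = 27 / 44 = 27/44

27/44


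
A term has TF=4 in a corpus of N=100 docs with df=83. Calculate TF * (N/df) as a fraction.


TF * (N/df)
= 4 * (100/83)
= 4 * 100/83
= 400/83

400/83


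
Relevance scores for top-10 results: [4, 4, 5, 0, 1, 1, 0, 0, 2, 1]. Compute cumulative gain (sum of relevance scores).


Cumulative Gain = sum of relevance scores
Position 1: rel=4, running sum=4
Position 2: rel=4, running sum=8
Position 3: rel=5, running sum=13
Position 4: rel=0, running sum=13
Position 5: rel=1, running sum=14
Position 6: rel=1, running sum=15
Position 7: rel=0, running sum=15
Position 8: rel=0, running sum=15
Position 9: rel=2, running sum=17
Position 10: rel=1, running sum=18
CG = 18

18


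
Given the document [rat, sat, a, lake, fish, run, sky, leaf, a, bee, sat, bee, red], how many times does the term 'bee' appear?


Document has 13 words
Scanning for 'bee':
Found at positions: [9, 11]
Count = 2

2


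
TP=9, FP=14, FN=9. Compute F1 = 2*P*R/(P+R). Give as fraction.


F1 = 2 * P * R / (P + R)
P = TP/(TP+FP) = 9/23 = 9/23
R = TP/(TP+FN) = 9/18 = 1/2
2 * P * R = 2 * 9/23 * 1/2 = 9/23
P + R = 9/23 + 1/2 = 41/46
F1 = 9/23 / 41/46 = 18/41

18/41


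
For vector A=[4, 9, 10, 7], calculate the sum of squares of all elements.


|A|^2 = sum of squared components
A[0]^2 = 4^2 = 16
A[1]^2 = 9^2 = 81
A[2]^2 = 10^2 = 100
A[3]^2 = 7^2 = 49
Sum = 16 + 81 + 100 + 49 = 246

246


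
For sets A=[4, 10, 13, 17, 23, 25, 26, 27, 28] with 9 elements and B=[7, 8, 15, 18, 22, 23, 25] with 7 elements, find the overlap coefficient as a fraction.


A intersect B = [23, 25]
|A intersect B| = 2
min(|A|, |B|) = min(9, 7) = 7
Overlap = 2 / 7 = 2/7

2/7


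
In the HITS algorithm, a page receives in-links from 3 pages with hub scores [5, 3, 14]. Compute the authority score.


Authority = sum of hub scores of in-linkers
In-link 1: hub score = 5
In-link 2: hub score = 3
In-link 3: hub score = 14
Authority = 5 + 3 + 14 = 22

22


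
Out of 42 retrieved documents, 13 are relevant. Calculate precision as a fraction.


Precision = relevant_retrieved / total_retrieved
= 13 / 42
= 13 / (13 + 29)
= 13/42

13/42


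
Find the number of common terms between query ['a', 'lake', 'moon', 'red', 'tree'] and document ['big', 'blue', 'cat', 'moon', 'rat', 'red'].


Query terms: ['a', 'lake', 'moon', 'red', 'tree']
Document terms: ['big', 'blue', 'cat', 'moon', 'rat', 'red']
Common terms: ['moon', 'red']
Overlap count = 2

2


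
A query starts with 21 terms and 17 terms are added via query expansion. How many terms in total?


Original terms: 21
Expansion terms: 17
Total = 21 + 17 = 38

38


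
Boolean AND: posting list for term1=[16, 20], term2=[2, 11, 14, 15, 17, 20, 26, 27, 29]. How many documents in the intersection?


Boolean AND: find intersection of posting lists
term1 docs: [16, 20]
term2 docs: [2, 11, 14, 15, 17, 20, 26, 27, 29]
Intersection: [20]
|intersection| = 1

1


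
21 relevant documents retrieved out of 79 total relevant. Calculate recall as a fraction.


Recall = retrieved_relevant / total_relevant
= 21 / 79
= 21 / (21 + 58)
= 21/79

21/79


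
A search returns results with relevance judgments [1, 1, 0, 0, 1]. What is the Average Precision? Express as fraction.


Computing P@k for each relevant position:
Position 1: relevant, P@1 = 1/1 = 1
Position 2: relevant, P@2 = 2/2 = 1
Position 3: not relevant
Position 4: not relevant
Position 5: relevant, P@5 = 3/5 = 3/5
Sum of P@k = 1 + 1 + 3/5 = 13/5
AP = 13/5 / 3 = 13/15

13/15


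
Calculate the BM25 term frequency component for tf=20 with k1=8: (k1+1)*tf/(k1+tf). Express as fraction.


BM25 TF component = (k1+1)*tf / (k1+tf)
k1 = 8, tf = 20
Numerator = (8+1)*20 = 180
Denominator = 8 + 20 = 28
= 180/28 = 45/7

45/7


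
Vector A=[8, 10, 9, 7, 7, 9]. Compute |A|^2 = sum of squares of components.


|A|^2 = sum of squared components
A[0]^2 = 8^2 = 64
A[1]^2 = 10^2 = 100
A[2]^2 = 9^2 = 81
A[3]^2 = 7^2 = 49
A[4]^2 = 7^2 = 49
A[5]^2 = 9^2 = 81
Sum = 64 + 100 + 81 + 49 + 49 + 81 = 424

424


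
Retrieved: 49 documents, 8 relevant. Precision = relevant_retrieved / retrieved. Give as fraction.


Precision = relevant_retrieved / total_retrieved
= 8 / 49
= 8 / (8 + 41)
= 8/49

8/49


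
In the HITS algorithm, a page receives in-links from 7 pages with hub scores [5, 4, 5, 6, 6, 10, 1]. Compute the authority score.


Authority = sum of hub scores of in-linkers
In-link 1: hub score = 5
In-link 2: hub score = 4
In-link 3: hub score = 5
In-link 4: hub score = 6
In-link 5: hub score = 6
In-link 6: hub score = 10
In-link 7: hub score = 1
Authority = 5 + 4 + 5 + 6 + 6 + 10 + 1 = 37

37


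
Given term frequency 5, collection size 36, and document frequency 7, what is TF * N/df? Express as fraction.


TF * (N/df)
= 5 * (36/7)
= 5 * 36/7
= 180/7

180/7


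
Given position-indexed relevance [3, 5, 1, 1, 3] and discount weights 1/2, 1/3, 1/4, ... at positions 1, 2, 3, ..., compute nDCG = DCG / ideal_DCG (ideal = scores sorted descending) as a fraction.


Position discount weights w_i = 1/(i+1) for i=1..5:
Weights = [1/2, 1/3, 1/4, 1/5, 1/6]
Actual relevance: [3, 5, 1, 1, 3]
DCG = 3/2 + 5/3 + 1/4 + 1/5 + 3/6 = 247/60
Ideal relevance (sorted desc): [5, 3, 3, 1, 1]
Ideal DCG = 5/2 + 3/3 + 3/4 + 1/5 + 1/6 = 277/60
nDCG = DCG / ideal_DCG = 247/60 / 277/60 = 247/277

247/277


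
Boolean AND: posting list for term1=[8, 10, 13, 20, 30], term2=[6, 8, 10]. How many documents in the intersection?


Boolean AND: find intersection of posting lists
term1 docs: [8, 10, 13, 20, 30]
term2 docs: [6, 8, 10]
Intersection: [8, 10]
|intersection| = 2

2


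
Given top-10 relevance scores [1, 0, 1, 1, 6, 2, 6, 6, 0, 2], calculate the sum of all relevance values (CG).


Cumulative Gain = sum of relevance scores
Position 1: rel=1, running sum=1
Position 2: rel=0, running sum=1
Position 3: rel=1, running sum=2
Position 4: rel=1, running sum=3
Position 5: rel=6, running sum=9
Position 6: rel=2, running sum=11
Position 7: rel=6, running sum=17
Position 8: rel=6, running sum=23
Position 9: rel=0, running sum=23
Position 10: rel=2, running sum=25
CG = 25

25


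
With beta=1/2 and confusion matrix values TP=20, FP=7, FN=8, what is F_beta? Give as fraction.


P = TP/(TP+FP) = 20/27 = 20/27
R = TP/(TP+FN) = 20/28 = 5/7
beta^2 = 1/2^2 = 1/4
(1 + beta^2) = 5/4
Numerator = (1+beta^2)*P*R = 125/189
Denominator = beta^2*P + R = 5/27 + 5/7 = 170/189
F_beta = 25/34

25/34


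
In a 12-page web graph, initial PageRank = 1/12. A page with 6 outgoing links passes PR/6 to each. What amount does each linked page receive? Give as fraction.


Initial PR = 1/12 = 1/12
Outlinks = 6
Contribution per link = PR / outlinks
= 1/12 / 6
= 1/72

1/72


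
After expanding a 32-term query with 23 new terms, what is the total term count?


Original terms: 32
Expansion terms: 23
Total = 32 + 23 = 55

55


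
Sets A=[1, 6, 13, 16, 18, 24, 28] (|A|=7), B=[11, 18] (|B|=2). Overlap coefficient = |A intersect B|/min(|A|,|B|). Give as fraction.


A intersect B = [18]
|A intersect B| = 1
min(|A|, |B|) = min(7, 2) = 2
Overlap = 1 / 2 = 1/2

1/2


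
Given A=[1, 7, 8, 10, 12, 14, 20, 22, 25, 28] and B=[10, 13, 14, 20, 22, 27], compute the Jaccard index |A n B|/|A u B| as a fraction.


A intersect B = [10, 14, 20, 22]
|A intersect B| = 4
A union B = [1, 7, 8, 10, 12, 13, 14, 20, 22, 25, 27, 28]
|A union B| = 12
Jaccard = 4/12 = 1/3

1/3


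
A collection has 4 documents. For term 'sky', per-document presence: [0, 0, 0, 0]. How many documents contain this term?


Checking each document for 'sky':
Doc 1: absent
Doc 2: absent
Doc 3: absent
Doc 4: absent
df = sum of presences = 0 + 0 + 0 + 0 = 0

0


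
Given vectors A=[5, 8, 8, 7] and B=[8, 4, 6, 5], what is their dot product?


Dot product = sum of element-wise products
A[0]*B[0] = 5*8 = 40
A[1]*B[1] = 8*4 = 32
A[2]*B[2] = 8*6 = 48
A[3]*B[3] = 7*5 = 35
Sum = 40 + 32 + 48 + 35 = 155

155


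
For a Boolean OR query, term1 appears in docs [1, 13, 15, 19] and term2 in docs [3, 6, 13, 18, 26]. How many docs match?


Boolean OR: find union of posting lists
term1 docs: [1, 13, 15, 19]
term2 docs: [3, 6, 13, 18, 26]
Union: [1, 3, 6, 13, 15, 18, 19, 26]
|union| = 8

8


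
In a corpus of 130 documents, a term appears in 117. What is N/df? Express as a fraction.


IDF ratio = N / df
= 130 / 117
= 10/9

10/9


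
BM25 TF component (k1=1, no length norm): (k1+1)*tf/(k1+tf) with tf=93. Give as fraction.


BM25 TF component = (k1+1)*tf / (k1+tf)
k1 = 1, tf = 93
Numerator = (1+1)*93 = 186
Denominator = 1 + 93 = 94
= 186/94 = 93/47

93/47


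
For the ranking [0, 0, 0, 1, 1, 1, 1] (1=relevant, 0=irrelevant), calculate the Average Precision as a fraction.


Computing P@k for each relevant position:
Position 1: not relevant
Position 2: not relevant
Position 3: not relevant
Position 4: relevant, P@4 = 1/4 = 1/4
Position 5: relevant, P@5 = 2/5 = 2/5
Position 6: relevant, P@6 = 3/6 = 1/2
Position 7: relevant, P@7 = 4/7 = 4/7
Sum of P@k = 1/4 + 2/5 + 1/2 + 4/7 = 241/140
AP = 241/140 / 4 = 241/560

241/560


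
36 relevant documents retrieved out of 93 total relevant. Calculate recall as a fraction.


Recall = retrieved_relevant / total_relevant
= 36 / 93
= 36 / (36 + 57)
= 12/31

12/31


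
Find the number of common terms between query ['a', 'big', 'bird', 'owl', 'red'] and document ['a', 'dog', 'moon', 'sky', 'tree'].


Query terms: ['a', 'big', 'bird', 'owl', 'red']
Document terms: ['a', 'dog', 'moon', 'sky', 'tree']
Common terms: ['a']
Overlap count = 1

1


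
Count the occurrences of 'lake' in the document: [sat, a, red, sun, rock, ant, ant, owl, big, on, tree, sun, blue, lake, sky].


Document has 15 words
Scanning for 'lake':
Found at positions: [13]
Count = 1

1


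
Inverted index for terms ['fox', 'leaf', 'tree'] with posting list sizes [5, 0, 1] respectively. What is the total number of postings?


Summing posting list sizes:
'fox': 5 postings
'leaf': 0 postings
'tree': 1 postings
Total = 5 + 0 + 1 = 6

6


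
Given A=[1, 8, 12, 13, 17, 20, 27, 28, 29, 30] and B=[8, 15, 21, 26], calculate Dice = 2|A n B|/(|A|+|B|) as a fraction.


A intersect B = [8]
|A intersect B| = 1
|A| = 10, |B| = 4
Dice = 2*1 / (10+4)
= 2 / 14 = 1/7

1/7


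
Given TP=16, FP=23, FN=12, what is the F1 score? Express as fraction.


F1 = 2 * P * R / (P + R)
P = TP/(TP+FP) = 16/39 = 16/39
R = TP/(TP+FN) = 16/28 = 4/7
2 * P * R = 2 * 16/39 * 4/7 = 128/273
P + R = 16/39 + 4/7 = 268/273
F1 = 128/273 / 268/273 = 32/67

32/67


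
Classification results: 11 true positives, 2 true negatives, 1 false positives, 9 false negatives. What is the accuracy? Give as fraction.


Accuracy = (TP + TN) / (TP + TN + FP + FN)
TP + TN = 11 + 2 = 13
Total = 11 + 2 + 1 + 9 = 23
Accuracy = 13 / 23 = 13/23

13/23


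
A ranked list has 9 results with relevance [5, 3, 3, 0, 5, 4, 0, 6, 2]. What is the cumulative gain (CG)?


Cumulative Gain = sum of relevance scores
Position 1: rel=5, running sum=5
Position 2: rel=3, running sum=8
Position 3: rel=3, running sum=11
Position 4: rel=0, running sum=11
Position 5: rel=5, running sum=16
Position 6: rel=4, running sum=20
Position 7: rel=0, running sum=20
Position 8: rel=6, running sum=26
Position 9: rel=2, running sum=28
CG = 28

28


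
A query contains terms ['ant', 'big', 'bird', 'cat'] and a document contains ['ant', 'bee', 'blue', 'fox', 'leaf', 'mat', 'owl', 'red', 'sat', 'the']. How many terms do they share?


Query terms: ['ant', 'big', 'bird', 'cat']
Document terms: ['ant', 'bee', 'blue', 'fox', 'leaf', 'mat', 'owl', 'red', 'sat', 'the']
Common terms: ['ant']
Overlap count = 1

1


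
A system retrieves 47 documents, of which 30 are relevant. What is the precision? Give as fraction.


Precision = relevant_retrieved / total_retrieved
= 30 / 47
= 30 / (30 + 17)
= 30/47

30/47


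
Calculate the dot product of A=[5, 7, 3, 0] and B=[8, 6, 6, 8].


Dot product = sum of element-wise products
A[0]*B[0] = 5*8 = 40
A[1]*B[1] = 7*6 = 42
A[2]*B[2] = 3*6 = 18
A[3]*B[3] = 0*8 = 0
Sum = 40 + 42 + 18 + 0 = 100

100


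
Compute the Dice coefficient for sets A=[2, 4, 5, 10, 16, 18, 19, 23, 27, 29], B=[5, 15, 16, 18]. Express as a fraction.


A intersect B = [5, 16, 18]
|A intersect B| = 3
|A| = 10, |B| = 4
Dice = 2*3 / (10+4)
= 6 / 14 = 3/7

3/7


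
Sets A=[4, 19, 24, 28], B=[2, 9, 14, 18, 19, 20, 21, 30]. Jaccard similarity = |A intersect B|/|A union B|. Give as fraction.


A intersect B = [19]
|A intersect B| = 1
A union B = [2, 4, 9, 14, 18, 19, 20, 21, 24, 28, 30]
|A union B| = 11
Jaccard = 1/11 = 1/11

1/11


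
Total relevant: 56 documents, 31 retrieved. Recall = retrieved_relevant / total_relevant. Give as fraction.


Recall = retrieved_relevant / total_relevant
= 31 / 56
= 31 / (31 + 25)
= 31/56

31/56


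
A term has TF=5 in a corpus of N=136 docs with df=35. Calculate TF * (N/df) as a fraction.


TF * (N/df)
= 5 * (136/35)
= 5 * 136/35
= 136/7

136/7


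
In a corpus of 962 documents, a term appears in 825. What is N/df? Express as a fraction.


IDF ratio = N / df
= 962 / 825
= 962/825

962/825


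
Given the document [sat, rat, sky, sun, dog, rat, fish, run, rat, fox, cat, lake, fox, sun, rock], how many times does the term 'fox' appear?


Document has 15 words
Scanning for 'fox':
Found at positions: [9, 12]
Count = 2

2


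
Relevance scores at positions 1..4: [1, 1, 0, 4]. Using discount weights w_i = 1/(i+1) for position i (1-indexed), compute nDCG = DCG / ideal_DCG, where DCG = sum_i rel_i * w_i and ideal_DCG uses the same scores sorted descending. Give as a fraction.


Position discount weights w_i = 1/(i+1) for i=1..4:
Weights = [1/2, 1/3, 1/4, 1/5]
Actual relevance: [1, 1, 0, 4]
DCG = 1/2 + 1/3 + 0/4 + 4/5 = 49/30
Ideal relevance (sorted desc): [4, 1, 1, 0]
Ideal DCG = 4/2 + 1/3 + 1/4 + 0/5 = 31/12
nDCG = DCG / ideal_DCG = 49/30 / 31/12 = 98/155

98/155


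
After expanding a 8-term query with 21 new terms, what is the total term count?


Original terms: 8
Expansion terms: 21
Total = 8 + 21 = 29

29


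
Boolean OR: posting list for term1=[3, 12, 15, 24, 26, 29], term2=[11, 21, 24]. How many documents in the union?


Boolean OR: find union of posting lists
term1 docs: [3, 12, 15, 24, 26, 29]
term2 docs: [11, 21, 24]
Union: [3, 11, 12, 15, 21, 24, 26, 29]
|union| = 8

8


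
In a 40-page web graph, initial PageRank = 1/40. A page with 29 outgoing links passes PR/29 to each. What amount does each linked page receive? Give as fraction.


Initial PR = 1/40 = 1/40
Outlinks = 29
Contribution per link = PR / outlinks
= 1/40 / 29
= 1/1160

1/1160


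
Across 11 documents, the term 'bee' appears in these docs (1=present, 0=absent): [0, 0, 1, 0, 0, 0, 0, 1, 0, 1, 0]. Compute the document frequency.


Checking each document for 'bee':
Doc 1: absent
Doc 2: absent
Doc 3: present
Doc 4: absent
Doc 5: absent
Doc 6: absent
Doc 7: absent
Doc 8: present
Doc 9: absent
Doc 10: present
Doc 11: absent
df = sum of presences = 0 + 0 + 1 + 0 + 0 + 0 + 0 + 1 + 0 + 1 + 0 = 3

3


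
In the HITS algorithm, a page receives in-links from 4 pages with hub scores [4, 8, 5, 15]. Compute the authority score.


Authority = sum of hub scores of in-linkers
In-link 1: hub score = 4
In-link 2: hub score = 8
In-link 3: hub score = 5
In-link 4: hub score = 15
Authority = 4 + 8 + 5 + 15 = 32

32


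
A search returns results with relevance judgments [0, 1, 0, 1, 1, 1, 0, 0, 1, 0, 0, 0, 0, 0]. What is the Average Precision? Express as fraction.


Computing P@k for each relevant position:
Position 1: not relevant
Position 2: relevant, P@2 = 1/2 = 1/2
Position 3: not relevant
Position 4: relevant, P@4 = 2/4 = 1/2
Position 5: relevant, P@5 = 3/5 = 3/5
Position 6: relevant, P@6 = 4/6 = 2/3
Position 7: not relevant
Position 8: not relevant
Position 9: relevant, P@9 = 5/9 = 5/9
Position 10: not relevant
Position 11: not relevant
Position 12: not relevant
Position 13: not relevant
Position 14: not relevant
Sum of P@k = 1/2 + 1/2 + 3/5 + 2/3 + 5/9 = 127/45
AP = 127/45 / 5 = 127/225

127/225


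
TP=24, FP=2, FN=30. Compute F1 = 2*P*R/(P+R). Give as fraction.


F1 = 2 * P * R / (P + R)
P = TP/(TP+FP) = 24/26 = 12/13
R = TP/(TP+FN) = 24/54 = 4/9
2 * P * R = 2 * 12/13 * 4/9 = 32/39
P + R = 12/13 + 4/9 = 160/117
F1 = 32/39 / 160/117 = 3/5

3/5


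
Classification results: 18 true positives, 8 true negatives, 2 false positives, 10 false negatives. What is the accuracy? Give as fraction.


Accuracy = (TP + TN) / (TP + TN + FP + FN)
TP + TN = 18 + 8 = 26
Total = 18 + 8 + 2 + 10 = 38
Accuracy = 26 / 38 = 13/19

13/19


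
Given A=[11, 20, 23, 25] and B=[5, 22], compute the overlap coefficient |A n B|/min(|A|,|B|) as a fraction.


A intersect B = []
|A intersect B| = 0
min(|A|, |B|) = min(4, 2) = 2
Overlap = 0 / 2 = 0

0


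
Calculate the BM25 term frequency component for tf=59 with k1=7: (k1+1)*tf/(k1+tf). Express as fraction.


BM25 TF component = (k1+1)*tf / (k1+tf)
k1 = 7, tf = 59
Numerator = (7+1)*59 = 472
Denominator = 7 + 59 = 66
= 472/66 = 236/33

236/33


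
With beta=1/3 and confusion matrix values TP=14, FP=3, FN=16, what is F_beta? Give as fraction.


P = TP/(TP+FP) = 14/17 = 14/17
R = TP/(TP+FN) = 14/30 = 7/15
beta^2 = 1/3^2 = 1/9
(1 + beta^2) = 10/9
Numerator = (1+beta^2)*P*R = 196/459
Denominator = beta^2*P + R = 14/153 + 7/15 = 427/765
F_beta = 140/183

140/183


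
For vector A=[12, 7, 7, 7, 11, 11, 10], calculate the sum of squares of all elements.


|A|^2 = sum of squared components
A[0]^2 = 12^2 = 144
A[1]^2 = 7^2 = 49
A[2]^2 = 7^2 = 49
A[3]^2 = 7^2 = 49
A[4]^2 = 11^2 = 121
A[5]^2 = 11^2 = 121
A[6]^2 = 10^2 = 100
Sum = 144 + 49 + 49 + 49 + 121 + 121 + 100 = 633

633


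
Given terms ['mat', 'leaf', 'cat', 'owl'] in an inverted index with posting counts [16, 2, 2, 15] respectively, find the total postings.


Summing posting list sizes:
'mat': 16 postings
'leaf': 2 postings
'cat': 2 postings
'owl': 15 postings
Total = 16 + 2 + 2 + 15 = 35

35


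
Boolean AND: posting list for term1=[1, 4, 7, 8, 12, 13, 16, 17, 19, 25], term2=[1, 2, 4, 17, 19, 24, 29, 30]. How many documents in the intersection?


Boolean AND: find intersection of posting lists
term1 docs: [1, 4, 7, 8, 12, 13, 16, 17, 19, 25]
term2 docs: [1, 2, 4, 17, 19, 24, 29, 30]
Intersection: [1, 4, 17, 19]
|intersection| = 4

4


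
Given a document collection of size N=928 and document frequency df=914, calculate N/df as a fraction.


IDF ratio = N / df
= 928 / 914
= 464/457

464/457


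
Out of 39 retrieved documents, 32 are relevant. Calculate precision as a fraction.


Precision = relevant_retrieved / total_retrieved
= 32 / 39
= 32 / (32 + 7)
= 32/39

32/39


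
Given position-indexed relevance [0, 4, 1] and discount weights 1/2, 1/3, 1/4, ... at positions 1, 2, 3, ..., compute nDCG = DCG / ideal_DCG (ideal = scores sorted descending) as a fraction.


Position discount weights w_i = 1/(i+1) for i=1..3:
Weights = [1/2, 1/3, 1/4]
Actual relevance: [0, 4, 1]
DCG = 0/2 + 4/3 + 1/4 = 19/12
Ideal relevance (sorted desc): [4, 1, 0]
Ideal DCG = 4/2 + 1/3 + 0/4 = 7/3
nDCG = DCG / ideal_DCG = 19/12 / 7/3 = 19/28

19/28


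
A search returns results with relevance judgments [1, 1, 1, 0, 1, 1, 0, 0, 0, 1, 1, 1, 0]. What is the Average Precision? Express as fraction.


Computing P@k for each relevant position:
Position 1: relevant, P@1 = 1/1 = 1
Position 2: relevant, P@2 = 2/2 = 1
Position 3: relevant, P@3 = 3/3 = 1
Position 4: not relevant
Position 5: relevant, P@5 = 4/5 = 4/5
Position 6: relevant, P@6 = 5/6 = 5/6
Position 7: not relevant
Position 8: not relevant
Position 9: not relevant
Position 10: relevant, P@10 = 6/10 = 3/5
Position 11: relevant, P@11 = 7/11 = 7/11
Position 12: relevant, P@12 = 8/12 = 2/3
Position 13: not relevant
Sum of P@k = 1 + 1 + 1 + 4/5 + 5/6 + 3/5 + 7/11 + 2/3 = 719/110
AP = 719/110 / 8 = 719/880

719/880


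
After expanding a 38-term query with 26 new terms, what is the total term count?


Original terms: 38
Expansion terms: 26
Total = 38 + 26 = 64

64


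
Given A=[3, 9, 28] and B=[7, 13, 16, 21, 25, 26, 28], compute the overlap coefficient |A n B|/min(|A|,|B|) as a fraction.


A intersect B = [28]
|A intersect B| = 1
min(|A|, |B|) = min(3, 7) = 3
Overlap = 1 / 3 = 1/3

1/3


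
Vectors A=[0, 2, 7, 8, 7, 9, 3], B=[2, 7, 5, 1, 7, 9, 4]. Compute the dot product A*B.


Dot product = sum of element-wise products
A[0]*B[0] = 0*2 = 0
A[1]*B[1] = 2*7 = 14
A[2]*B[2] = 7*5 = 35
A[3]*B[3] = 8*1 = 8
A[4]*B[4] = 7*7 = 49
A[5]*B[5] = 9*9 = 81
A[6]*B[6] = 3*4 = 12
Sum = 0 + 14 + 35 + 8 + 49 + 81 + 12 = 199

199


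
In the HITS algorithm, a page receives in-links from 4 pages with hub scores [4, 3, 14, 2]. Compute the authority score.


Authority = sum of hub scores of in-linkers
In-link 1: hub score = 4
In-link 2: hub score = 3
In-link 3: hub score = 14
In-link 4: hub score = 2
Authority = 4 + 3 + 14 + 2 = 23

23


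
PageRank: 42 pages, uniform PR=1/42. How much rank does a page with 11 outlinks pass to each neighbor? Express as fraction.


Initial PR = 1/42 = 1/42
Outlinks = 11
Contribution per link = PR / outlinks
= 1/42 / 11
= 1/462

1/462


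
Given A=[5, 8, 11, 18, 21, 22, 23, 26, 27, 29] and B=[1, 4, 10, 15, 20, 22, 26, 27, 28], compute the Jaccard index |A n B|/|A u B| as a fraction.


A intersect B = [22, 26, 27]
|A intersect B| = 3
A union B = [1, 4, 5, 8, 10, 11, 15, 18, 20, 21, 22, 23, 26, 27, 28, 29]
|A union B| = 16
Jaccard = 3/16 = 3/16

3/16


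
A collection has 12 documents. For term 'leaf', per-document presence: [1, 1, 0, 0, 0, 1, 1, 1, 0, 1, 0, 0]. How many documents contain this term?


Checking each document for 'leaf':
Doc 1: present
Doc 2: present
Doc 3: absent
Doc 4: absent
Doc 5: absent
Doc 6: present
Doc 7: present
Doc 8: present
Doc 9: absent
Doc 10: present
Doc 11: absent
Doc 12: absent
df = sum of presences = 1 + 1 + 0 + 0 + 0 + 1 + 1 + 1 + 0 + 1 + 0 + 0 = 6

6


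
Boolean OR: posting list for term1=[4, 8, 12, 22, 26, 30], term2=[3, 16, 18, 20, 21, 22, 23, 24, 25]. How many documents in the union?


Boolean OR: find union of posting lists
term1 docs: [4, 8, 12, 22, 26, 30]
term2 docs: [3, 16, 18, 20, 21, 22, 23, 24, 25]
Union: [3, 4, 8, 12, 16, 18, 20, 21, 22, 23, 24, 25, 26, 30]
|union| = 14

14


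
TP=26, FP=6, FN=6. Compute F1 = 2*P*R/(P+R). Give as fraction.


F1 = 2 * P * R / (P + R)
P = TP/(TP+FP) = 26/32 = 13/16
R = TP/(TP+FN) = 26/32 = 13/16
2 * P * R = 2 * 13/16 * 13/16 = 169/128
P + R = 13/16 + 13/16 = 13/8
F1 = 169/128 / 13/8 = 13/16

13/16


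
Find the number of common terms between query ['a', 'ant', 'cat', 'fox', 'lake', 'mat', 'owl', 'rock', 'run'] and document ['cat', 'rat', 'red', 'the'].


Query terms: ['a', 'ant', 'cat', 'fox', 'lake', 'mat', 'owl', 'rock', 'run']
Document terms: ['cat', 'rat', 'red', 'the']
Common terms: ['cat']
Overlap count = 1

1


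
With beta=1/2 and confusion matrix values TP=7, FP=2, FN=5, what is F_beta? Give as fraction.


P = TP/(TP+FP) = 7/9 = 7/9
R = TP/(TP+FN) = 7/12 = 7/12
beta^2 = 1/2^2 = 1/4
(1 + beta^2) = 5/4
Numerator = (1+beta^2)*P*R = 245/432
Denominator = beta^2*P + R = 7/36 + 7/12 = 7/9
F_beta = 35/48

35/48


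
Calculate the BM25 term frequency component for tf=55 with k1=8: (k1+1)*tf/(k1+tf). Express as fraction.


BM25 TF component = (k1+1)*tf / (k1+tf)
k1 = 8, tf = 55
Numerator = (8+1)*55 = 495
Denominator = 8 + 55 = 63
= 495/63 = 55/7

55/7


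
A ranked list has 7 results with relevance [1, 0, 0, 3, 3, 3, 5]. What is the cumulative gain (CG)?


Cumulative Gain = sum of relevance scores
Position 1: rel=1, running sum=1
Position 2: rel=0, running sum=1
Position 3: rel=0, running sum=1
Position 4: rel=3, running sum=4
Position 5: rel=3, running sum=7
Position 6: rel=3, running sum=10
Position 7: rel=5, running sum=15
CG = 15

15


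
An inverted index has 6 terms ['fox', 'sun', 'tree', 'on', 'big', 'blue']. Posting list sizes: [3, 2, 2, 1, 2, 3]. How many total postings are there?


Summing posting list sizes:
'fox': 3 postings
'sun': 2 postings
'tree': 2 postings
'on': 1 postings
'big': 2 postings
'blue': 3 postings
Total = 3 + 2 + 2 + 1 + 2 + 3 = 13

13


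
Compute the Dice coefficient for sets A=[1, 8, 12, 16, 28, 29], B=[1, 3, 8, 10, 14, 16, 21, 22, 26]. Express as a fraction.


A intersect B = [1, 8, 16]
|A intersect B| = 3
|A| = 6, |B| = 9
Dice = 2*3 / (6+9)
= 6 / 15 = 2/5

2/5


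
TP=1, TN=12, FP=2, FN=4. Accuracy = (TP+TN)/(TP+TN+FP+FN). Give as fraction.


Accuracy = (TP + TN) / (TP + TN + FP + FN)
TP + TN = 1 + 12 = 13
Total = 1 + 12 + 2 + 4 = 19
Accuracy = 13 / 19 = 13/19

13/19


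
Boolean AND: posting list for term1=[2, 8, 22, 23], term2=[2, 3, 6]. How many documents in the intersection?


Boolean AND: find intersection of posting lists
term1 docs: [2, 8, 22, 23]
term2 docs: [2, 3, 6]
Intersection: [2]
|intersection| = 1

1


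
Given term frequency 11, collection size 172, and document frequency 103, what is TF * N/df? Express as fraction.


TF * (N/df)
= 11 * (172/103)
= 11 * 172/103
= 1892/103

1892/103


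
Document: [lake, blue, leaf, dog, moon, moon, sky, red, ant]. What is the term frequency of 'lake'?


Document has 9 words
Scanning for 'lake':
Found at positions: [0]
Count = 1

1


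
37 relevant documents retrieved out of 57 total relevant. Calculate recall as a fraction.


Recall = retrieved_relevant / total_relevant
= 37 / 57
= 37 / (37 + 20)
= 37/57

37/57


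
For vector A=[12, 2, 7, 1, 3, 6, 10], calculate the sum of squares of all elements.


|A|^2 = sum of squared components
A[0]^2 = 12^2 = 144
A[1]^2 = 2^2 = 4
A[2]^2 = 7^2 = 49
A[3]^2 = 1^2 = 1
A[4]^2 = 3^2 = 9
A[5]^2 = 6^2 = 36
A[6]^2 = 10^2 = 100
Sum = 144 + 4 + 49 + 1 + 9 + 36 + 100 = 343

343


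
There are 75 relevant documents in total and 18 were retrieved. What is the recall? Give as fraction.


Recall = retrieved_relevant / total_relevant
= 18 / 75
= 18 / (18 + 57)
= 6/25

6/25


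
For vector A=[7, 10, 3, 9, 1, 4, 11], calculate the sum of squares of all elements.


|A|^2 = sum of squared components
A[0]^2 = 7^2 = 49
A[1]^2 = 10^2 = 100
A[2]^2 = 3^2 = 9
A[3]^2 = 9^2 = 81
A[4]^2 = 1^2 = 1
A[5]^2 = 4^2 = 16
A[6]^2 = 11^2 = 121
Sum = 49 + 100 + 9 + 81 + 1 + 16 + 121 = 377

377


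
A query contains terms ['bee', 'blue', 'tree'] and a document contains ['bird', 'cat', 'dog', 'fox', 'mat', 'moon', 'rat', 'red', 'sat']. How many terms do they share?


Query terms: ['bee', 'blue', 'tree']
Document terms: ['bird', 'cat', 'dog', 'fox', 'mat', 'moon', 'rat', 'red', 'sat']
Common terms: []
Overlap count = 0

0


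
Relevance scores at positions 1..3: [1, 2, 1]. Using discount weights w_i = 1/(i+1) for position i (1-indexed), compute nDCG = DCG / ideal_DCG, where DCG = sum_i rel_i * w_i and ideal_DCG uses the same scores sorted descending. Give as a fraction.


Position discount weights w_i = 1/(i+1) for i=1..3:
Weights = [1/2, 1/3, 1/4]
Actual relevance: [1, 2, 1]
DCG = 1/2 + 2/3 + 1/4 = 17/12
Ideal relevance (sorted desc): [2, 1, 1]
Ideal DCG = 2/2 + 1/3 + 1/4 = 19/12
nDCG = DCG / ideal_DCG = 17/12 / 19/12 = 17/19

17/19


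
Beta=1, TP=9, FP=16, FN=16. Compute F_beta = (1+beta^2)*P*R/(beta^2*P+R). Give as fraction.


P = TP/(TP+FP) = 9/25 = 9/25
R = TP/(TP+FN) = 9/25 = 9/25
beta^2 = 1^2 = 1
(1 + beta^2) = 2
Numerator = (1+beta^2)*P*R = 162/625
Denominator = beta^2*P + R = 9/25 + 9/25 = 18/25
F_beta = 9/25

9/25


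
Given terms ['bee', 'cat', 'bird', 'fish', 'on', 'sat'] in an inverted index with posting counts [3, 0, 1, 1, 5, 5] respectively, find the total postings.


Summing posting list sizes:
'bee': 3 postings
'cat': 0 postings
'bird': 1 postings
'fish': 1 postings
'on': 5 postings
'sat': 5 postings
Total = 3 + 0 + 1 + 1 + 5 + 5 = 15

15
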